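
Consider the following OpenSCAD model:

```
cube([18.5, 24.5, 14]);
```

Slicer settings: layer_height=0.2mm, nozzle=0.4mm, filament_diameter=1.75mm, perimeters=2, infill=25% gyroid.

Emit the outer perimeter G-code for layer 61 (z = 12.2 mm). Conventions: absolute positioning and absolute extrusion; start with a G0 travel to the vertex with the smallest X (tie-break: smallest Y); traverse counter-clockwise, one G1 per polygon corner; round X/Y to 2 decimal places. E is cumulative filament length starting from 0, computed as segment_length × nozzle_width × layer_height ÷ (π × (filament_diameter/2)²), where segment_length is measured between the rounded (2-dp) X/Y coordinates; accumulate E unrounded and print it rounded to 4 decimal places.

At z = 12.2 mm: the cube (footprint 18.5×24.5) is included at this height. The outline is a single polygon with 4 vertices. Extrusion per mm of travel: 0.4 × 0.2 / (π × 0.875²) = 0.033260. Accumulating E over each segment gives final E = 2.8604.

G0 X0.00 Y0.00 Z12.20
G1 X18.50 Y0.00 E0.6153
G1 X18.50 Y24.50 E1.4302
G1 X0.00 Y24.50 E2.0455
G1 X0.00 Y0.00 E2.8604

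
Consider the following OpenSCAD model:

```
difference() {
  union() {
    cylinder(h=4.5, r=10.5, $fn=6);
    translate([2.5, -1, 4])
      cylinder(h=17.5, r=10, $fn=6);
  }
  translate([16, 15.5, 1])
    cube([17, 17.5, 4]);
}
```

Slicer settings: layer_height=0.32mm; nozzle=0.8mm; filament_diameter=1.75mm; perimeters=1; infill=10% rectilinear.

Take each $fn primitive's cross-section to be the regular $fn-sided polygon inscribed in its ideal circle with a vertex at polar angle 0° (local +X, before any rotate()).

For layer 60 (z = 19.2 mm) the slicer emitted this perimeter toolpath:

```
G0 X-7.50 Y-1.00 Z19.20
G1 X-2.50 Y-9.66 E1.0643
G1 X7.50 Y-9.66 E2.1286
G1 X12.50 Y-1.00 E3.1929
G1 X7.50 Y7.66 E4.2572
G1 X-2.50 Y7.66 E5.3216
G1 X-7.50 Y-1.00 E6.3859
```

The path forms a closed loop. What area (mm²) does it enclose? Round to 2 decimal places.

Apply the shoelace formula to the sequence of (X, Y) vertices; enclosed area = 259.80 mm².

259.80 mm²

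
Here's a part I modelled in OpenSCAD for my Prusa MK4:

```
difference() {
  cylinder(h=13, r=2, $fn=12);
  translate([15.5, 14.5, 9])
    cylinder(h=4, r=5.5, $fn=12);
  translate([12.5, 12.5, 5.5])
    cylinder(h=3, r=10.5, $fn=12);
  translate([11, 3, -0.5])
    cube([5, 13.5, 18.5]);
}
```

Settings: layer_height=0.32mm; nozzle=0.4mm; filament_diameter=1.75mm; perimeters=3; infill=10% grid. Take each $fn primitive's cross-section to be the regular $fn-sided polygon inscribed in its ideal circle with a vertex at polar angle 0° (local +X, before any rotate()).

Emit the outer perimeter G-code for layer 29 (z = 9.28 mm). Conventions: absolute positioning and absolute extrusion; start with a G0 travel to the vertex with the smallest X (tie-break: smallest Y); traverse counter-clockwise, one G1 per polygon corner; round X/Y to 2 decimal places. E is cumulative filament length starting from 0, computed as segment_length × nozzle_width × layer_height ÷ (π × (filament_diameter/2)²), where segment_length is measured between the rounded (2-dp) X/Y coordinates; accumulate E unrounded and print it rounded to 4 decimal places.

G0 X-2.00 Y0.00 Z9.28
G1 X-1.73 Y-1.00 E0.0551
G1 X-1.00 Y-1.73 E0.1101
G1 X0.00 Y-2.00 E0.1652
G1 X1.00 Y-1.73 E0.2203
G1 X1.73 Y-1.00 E0.2752
G1 X2.00 Y0.00 E0.3304
G1 X1.73 Y1.00 E0.3855
G1 X1.00 Y1.73 E0.4404
G1 X0.00 Y2.00 E0.4955
G1 X-1.00 Y1.73 E0.5507
G1 X-1.73 Y1.00 E0.6056
G1 X-2.00 Y0.00 E0.6607

At z = 9.28 mm: the r=2 cylinder gives a regular 12-gon of circumradius 2 (constant along its height); the r=5.5 cylinder at (15.5, 14.5) contributes a regular 12-gon of circumradius 5.5; the cylinder at (12.5, 12.5) is absent (z outside [5.5, 8.5]); the cube at (11, 3) is present — its section is the full 5×13.5 rectangle; After the difference (first − rest): starting from the r=2 cylinder, the r=5.5 cylinder at (15.5, 14.5) misses the remaining region (no effect); the 5×13.5 cube at (11, 3) misses the remaining region (no effect) — 1 connected region. The outline is a single polygon with 12 vertices. Extrusion per mm of travel: 0.4 × 0.32 / (π × 0.875²) = 0.053216. Accumulating E over each segment gives final E = 0.6607.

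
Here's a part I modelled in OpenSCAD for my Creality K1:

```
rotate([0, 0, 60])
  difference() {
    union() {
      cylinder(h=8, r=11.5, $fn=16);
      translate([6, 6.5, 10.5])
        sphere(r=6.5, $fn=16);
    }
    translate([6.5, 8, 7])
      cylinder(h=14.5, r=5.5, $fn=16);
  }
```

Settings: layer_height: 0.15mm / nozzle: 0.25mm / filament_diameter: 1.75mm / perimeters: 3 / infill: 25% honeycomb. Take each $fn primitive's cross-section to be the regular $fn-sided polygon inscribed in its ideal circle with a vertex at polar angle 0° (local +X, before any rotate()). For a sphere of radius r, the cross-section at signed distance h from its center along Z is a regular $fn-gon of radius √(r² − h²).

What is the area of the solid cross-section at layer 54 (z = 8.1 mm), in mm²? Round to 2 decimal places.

28.58 mm²

At z = 8.1 mm: the cylinder does not reach this height (z outside [0, 8]); the sphere at (6, 6.5): section is a regular 16-gon, circumradius = √(r²−h²) = √(6.5²−2.4²) = 6.041 (area = (16/2)·6.041²·sin(360°/16) = 111.71 mm²); Merging all regions: only the r=6.5 sphere at (6, 6.5) is present, so the union is just that shape — area = 111.71 mm²; the r=5.5 cylinder at (6.5, 8) gives a regular 16-gon of circumradius 5.5 (constant along its height) (area = (16/2)·5.500²·sin(360°/16) = 92.61 mm²); After the difference (first − rest): starting from the result so far (111.71 mm²), the r=5.5 cylinder at (6.5, 8) partially overlaps it — only the 83.13 mm² overlap (of its 92.61 mm²) is removed, clipping the outline — area = 28.58 mm²; (rotated 60° about Z; rotation is an isometry so areas/perimeters/island counts are preserved). Overall, the cross-section is a single solid region. Net area = 28.58 mm².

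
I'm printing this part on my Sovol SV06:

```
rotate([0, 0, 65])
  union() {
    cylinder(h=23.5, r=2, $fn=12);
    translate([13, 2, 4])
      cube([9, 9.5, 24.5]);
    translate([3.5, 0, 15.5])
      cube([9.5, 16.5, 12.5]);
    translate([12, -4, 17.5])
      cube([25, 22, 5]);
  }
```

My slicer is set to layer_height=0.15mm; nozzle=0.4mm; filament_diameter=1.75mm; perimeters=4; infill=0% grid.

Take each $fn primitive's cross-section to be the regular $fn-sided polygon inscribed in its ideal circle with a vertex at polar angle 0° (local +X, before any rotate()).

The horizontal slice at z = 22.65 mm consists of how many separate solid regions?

At z = 22.65 mm: the r=2 cylinder contributes a regular 12-gon of circumradius 2; the 9×9.5 cube at (13, 2) contributes its full rectangle; the 9.5×16.5 cube at (3.5, 0) contributes its full rectangle; the cube at (12, -4) is absent (z outside [17.5, 22.5]); Combining (union): the 3 present regions share edge segments without overlapping in area, so areas simply add but the touching pieces fuse into one outline (the shared edge portions become interior and drop out of the boundary) — 2 connected regions; (whole slice rotated 65° about Z — lengths, areas and connectivity unchanged). The result has 2 disconnected regions.

2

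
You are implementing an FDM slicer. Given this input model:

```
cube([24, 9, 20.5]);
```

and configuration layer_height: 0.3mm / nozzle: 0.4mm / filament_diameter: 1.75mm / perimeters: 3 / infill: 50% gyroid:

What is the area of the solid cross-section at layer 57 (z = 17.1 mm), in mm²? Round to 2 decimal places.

At z = 17.1 mm: the cube is present — its section is the full 24×9 rectangle (area 216.00 mm²). Overall, the cross-section is a single solid region. Net area = 216.00 mm².

216.00 mm²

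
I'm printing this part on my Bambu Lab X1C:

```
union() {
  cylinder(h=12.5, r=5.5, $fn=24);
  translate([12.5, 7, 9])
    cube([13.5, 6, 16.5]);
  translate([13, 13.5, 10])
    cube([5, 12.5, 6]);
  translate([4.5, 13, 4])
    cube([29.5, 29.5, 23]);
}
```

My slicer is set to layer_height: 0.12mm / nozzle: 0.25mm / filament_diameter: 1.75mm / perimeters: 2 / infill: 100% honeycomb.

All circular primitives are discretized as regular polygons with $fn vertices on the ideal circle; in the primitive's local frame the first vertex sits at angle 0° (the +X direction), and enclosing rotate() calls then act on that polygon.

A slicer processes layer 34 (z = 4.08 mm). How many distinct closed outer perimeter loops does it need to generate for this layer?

2

At z = 4.08 mm: the r=5.5 cylinder gives a regular 24-gon of circumradius 5.5 (constant along its height); the cube at (12.5, 7) is not intersected at this z (z outside [9, 25.5]); the cube at (13, 13.5) is absent (z outside [10, 16]); the cube at (4.5, 13) (footprint 29.5×29.5) is included at this height; Taking the union: the 2 present regions are separate (no shared area or edge), so areas and boundary lengths simply add and each stays a separate island — 2 connected regions. The result has 2 disconnected regions.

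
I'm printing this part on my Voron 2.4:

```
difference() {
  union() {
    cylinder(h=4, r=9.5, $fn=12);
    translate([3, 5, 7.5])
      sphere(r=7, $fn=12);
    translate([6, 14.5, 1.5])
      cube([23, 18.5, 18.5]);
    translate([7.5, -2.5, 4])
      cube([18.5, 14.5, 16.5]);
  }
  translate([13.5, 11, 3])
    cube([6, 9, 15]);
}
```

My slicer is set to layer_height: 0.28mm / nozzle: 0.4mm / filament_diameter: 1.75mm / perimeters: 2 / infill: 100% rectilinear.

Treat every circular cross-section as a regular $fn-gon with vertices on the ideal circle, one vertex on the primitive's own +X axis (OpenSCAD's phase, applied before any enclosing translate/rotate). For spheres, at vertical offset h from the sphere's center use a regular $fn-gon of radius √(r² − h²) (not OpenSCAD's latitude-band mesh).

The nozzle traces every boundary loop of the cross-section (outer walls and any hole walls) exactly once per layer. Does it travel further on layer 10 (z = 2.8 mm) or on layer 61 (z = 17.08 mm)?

Layer 10 (z = 2.8): the r=9.5 cylinder contributes a regular 12-gon of circumradius 9.5 (perimeter = 2·12·9.500·sin(180°/12) = 59.01 mm); the r=7 sphere at (3, 5) slices to a regular 12-gon of circumradius 5.187 (√(r²−h²) with h=4.7 from center) (perimeter = 2·12·5.187·sin(180°/12) = 32.22 mm); the 23×18.5 cube at (6, 14.5) contributes its full rectangle (perimeter 83.00 mm); the cube at (7.5, -2.5) does not reach this height (z outside [4, 20.5]); Merging all regions: the regions partially overlap (shared area 69.73 mm²), so the edge portions inside another operand are dropped and the merged outline is re-measured after clipping — boundary = 143.66 mm; the cube at (13.5, 11) is absent (z outside [3, 18]); Subtracting the remaining from the first: none of the subtracted shapes is present at this height, so that combined region is unchanged — boundary = 143.66 mm. So its perimeter = 143.66 mm. Layer 61 (z = 17.08): the cylinder does not reach this height (z outside [0, 4]); the sphere at (3, 5) is absent (|z−center|=9.580 > r=7); the cube at (6, 14.5) (footprint 23×18.5) is included at this height (perimeter 83.00 mm); the cube at (7.5, -2.5) is present — its section is the full 18.5×14.5 rectangle (perimeter 66.00 mm); Taking the union: the 2 present regions are separate (no shared area or edge), so areas and boundary lengths simply add and each stays a separate island — boundary = 149.00 mm; the cube at (13.5, 11) is present — its section is the full 6×9 rectangle (perimeter 30.00 mm); Subtracting the remaining from the first: starting from the result so far, the 6×9 cube at (13.5, 11) partially overlaps it — only the 39.00 mm² overlap (of its 54.00 mm²) is removed, clipping the outline — boundary = 162.00 mm. So its perimeter = 162.00 mm. Layer 61 is larger (162.00 vs 143.66 mm).

layer 61 (z = 17.08 mm)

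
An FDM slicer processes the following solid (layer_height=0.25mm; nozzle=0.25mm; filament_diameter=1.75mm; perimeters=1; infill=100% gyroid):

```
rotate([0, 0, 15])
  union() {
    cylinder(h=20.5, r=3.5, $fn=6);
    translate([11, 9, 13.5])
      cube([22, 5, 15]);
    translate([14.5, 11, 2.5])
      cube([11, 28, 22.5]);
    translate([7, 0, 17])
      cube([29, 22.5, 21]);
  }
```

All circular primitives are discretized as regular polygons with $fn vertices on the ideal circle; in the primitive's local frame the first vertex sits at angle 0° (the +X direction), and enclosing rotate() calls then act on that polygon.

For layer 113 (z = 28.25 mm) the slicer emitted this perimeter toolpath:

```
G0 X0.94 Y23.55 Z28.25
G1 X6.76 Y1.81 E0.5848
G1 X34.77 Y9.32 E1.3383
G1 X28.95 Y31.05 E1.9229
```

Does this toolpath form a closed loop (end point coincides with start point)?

Start point (G0): (0.94, 23.55). End point (last G1): the path does not return to the start — open.

no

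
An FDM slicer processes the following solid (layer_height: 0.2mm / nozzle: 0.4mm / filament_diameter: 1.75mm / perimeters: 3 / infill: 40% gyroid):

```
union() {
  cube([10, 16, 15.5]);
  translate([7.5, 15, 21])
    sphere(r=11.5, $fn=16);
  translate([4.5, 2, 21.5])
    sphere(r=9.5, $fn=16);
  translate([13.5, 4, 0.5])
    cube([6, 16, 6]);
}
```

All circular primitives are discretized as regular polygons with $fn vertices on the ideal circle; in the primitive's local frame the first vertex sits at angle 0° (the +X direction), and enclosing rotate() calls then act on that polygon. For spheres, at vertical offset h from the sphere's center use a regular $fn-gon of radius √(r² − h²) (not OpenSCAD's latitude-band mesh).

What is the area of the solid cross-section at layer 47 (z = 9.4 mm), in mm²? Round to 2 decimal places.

160.00 mm²

At z = 9.4 mm: the cube is present — its section is the full 10×16 rectangle (area 160.00 mm²); the sphere at (7.5, 15) does not reach this height (|z−center|=11.600 > r=11.5); the sphere at (4.5, 2) is not intersected at this z (|z−center|=12.100 > r=9.5); the cube at (13.5, 4) is not intersected at this z (z outside [0.5, 6.5]); Combining (union): only the 10×16 cube is present, so the union is just that shape — area = 160.00 mm². Overall, the cross-section is a single solid region. Net area = 160.00 mm².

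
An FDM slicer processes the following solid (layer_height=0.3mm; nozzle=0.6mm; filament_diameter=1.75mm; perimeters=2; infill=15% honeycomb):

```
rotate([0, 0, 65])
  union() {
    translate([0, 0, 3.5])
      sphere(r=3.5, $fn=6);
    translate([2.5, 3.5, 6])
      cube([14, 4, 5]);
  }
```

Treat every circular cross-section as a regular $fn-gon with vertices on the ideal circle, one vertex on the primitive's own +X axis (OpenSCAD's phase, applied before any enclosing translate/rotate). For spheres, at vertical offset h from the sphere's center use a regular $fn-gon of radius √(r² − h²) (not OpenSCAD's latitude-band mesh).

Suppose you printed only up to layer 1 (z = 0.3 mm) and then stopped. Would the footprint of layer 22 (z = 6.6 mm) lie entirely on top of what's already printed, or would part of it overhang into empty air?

Compare the two slices. At z = 0.3: the sphere: section is a regular 6-gon, circumradius = √(r²−h²) = √(3.5²−3.2²) = 1.418 (area = (6/2)·1.418²·sin(360°/6) = 5.22 mm²); the cube at (2.5, 3.5) does not reach this height (z outside [6, 11]); Combining (union): only the r=3.5 sphere is present, so the union is just that shape — area = 5.22 mm²; (rotated 65° about Z; rotation is an isometry so areas/perimeters/island counts are preserved). At z = 6.6: the sphere: section is a regular 6-gon, circumradius = √(r²−h²) = √(3.5²−3.1²) = 1.625 (area = (6/2)·1.625²·sin(360°/6) = 6.86 mm²); the 14×4 cube at (2.5, 3.5) contributes its full rectangle (area 56.00 mm²); Taking the union: the 2 present regions are separate (no shared area or edge), so areas and boundary lengths simply add and each stays a separate island — area = 62.86 mm²; (rotated 65° about Z; rotation is an isometry so areas/perimeters/island counts are preserved). Checking containment: at z = 6.6 the cross-section extends beyond the z = 0.3 cross-section by about 57.64 mm².

part overhangs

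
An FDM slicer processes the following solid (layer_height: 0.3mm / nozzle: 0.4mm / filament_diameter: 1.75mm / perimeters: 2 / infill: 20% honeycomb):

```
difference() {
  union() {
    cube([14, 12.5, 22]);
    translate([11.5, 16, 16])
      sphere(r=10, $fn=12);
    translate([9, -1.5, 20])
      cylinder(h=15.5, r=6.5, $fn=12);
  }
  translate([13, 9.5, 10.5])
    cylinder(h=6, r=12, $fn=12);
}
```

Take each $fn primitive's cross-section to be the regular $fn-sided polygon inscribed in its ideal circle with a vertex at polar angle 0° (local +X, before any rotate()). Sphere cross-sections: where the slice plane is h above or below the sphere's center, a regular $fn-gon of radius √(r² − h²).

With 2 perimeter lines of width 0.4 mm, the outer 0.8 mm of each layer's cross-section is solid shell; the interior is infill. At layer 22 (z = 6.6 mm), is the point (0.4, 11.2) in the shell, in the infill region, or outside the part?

At z = 6.6 mm: the cube (footprint 14×12.5) is included at this height; the r=10 sphere at (11.5, 16) slices to a regular 12-gon of circumradius 3.412 (√(r²−h²) with h=9.4 from center); the cylinder at (9, -1.5) does not reach this height (z outside [20, 35.5]); Combining (union): the 2 present regions are separate (no shared area or edge), so areas and boundary lengths simply add and each stays a separate island — 2 connected regions; the cylinder at (13, 9.5) does not reach this height (z outside [10.5, 16.5]); Subtracting the remaining from the first: none of the subtracted shapes is present at this height, so that combined region is unchanged — 2 connected regions. Overall, the cross-section has 2 separate islands. The nearest boundary edge runs (0.00, 0.00)→(0.00, 12.50); distance from the point to it = 0.40 mm. (Shell/infill is judged within the island containing the point — the largest one.) The point is inside the cross-section, 0.40 mm from the nearest boundary — within the 0.8 mm shell band (2 × 0.4).

shell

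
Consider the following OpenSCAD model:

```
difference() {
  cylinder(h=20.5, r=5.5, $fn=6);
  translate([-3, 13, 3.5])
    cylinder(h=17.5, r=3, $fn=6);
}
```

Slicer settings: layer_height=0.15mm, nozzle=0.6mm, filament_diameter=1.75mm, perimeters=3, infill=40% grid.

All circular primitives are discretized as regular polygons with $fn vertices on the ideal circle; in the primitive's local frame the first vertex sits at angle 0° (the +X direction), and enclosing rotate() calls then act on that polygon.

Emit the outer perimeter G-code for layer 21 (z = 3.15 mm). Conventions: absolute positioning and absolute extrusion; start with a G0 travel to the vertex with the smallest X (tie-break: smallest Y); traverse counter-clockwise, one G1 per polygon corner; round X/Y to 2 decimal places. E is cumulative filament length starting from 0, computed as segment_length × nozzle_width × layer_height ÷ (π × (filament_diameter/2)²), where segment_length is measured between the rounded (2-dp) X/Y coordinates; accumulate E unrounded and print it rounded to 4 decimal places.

At z = 3.15 mm: the r=5.5 cylinder gives a regular 6-gon of circumradius 5.5 (constant along its height); the cylinder at (-3, 13) does not reach this height (z outside [3.5, 21]); Taking the first minus the rest: none of the subtracted shapes is present at this height, so the r=5.5 cylinder is unchanged — 1 connected region. The outline is a single polygon with 6 vertices. Extrusion per mm of travel: 0.6 × 0.15 / (π × 0.875²) = 0.037418. Accumulating E over each segment gives final E = 1.2344.

G0 X-5.50 Y0.00 Z3.15
G1 X-2.75 Y-4.76 E0.2057
G1 X2.75 Y-4.76 E0.4115
G1 X5.50 Y0.00 E0.6172
G1 X2.75 Y4.76 E0.8229
G1 X-2.75 Y4.76 E1.0287
G1 X-5.50 Y0.00 E1.2344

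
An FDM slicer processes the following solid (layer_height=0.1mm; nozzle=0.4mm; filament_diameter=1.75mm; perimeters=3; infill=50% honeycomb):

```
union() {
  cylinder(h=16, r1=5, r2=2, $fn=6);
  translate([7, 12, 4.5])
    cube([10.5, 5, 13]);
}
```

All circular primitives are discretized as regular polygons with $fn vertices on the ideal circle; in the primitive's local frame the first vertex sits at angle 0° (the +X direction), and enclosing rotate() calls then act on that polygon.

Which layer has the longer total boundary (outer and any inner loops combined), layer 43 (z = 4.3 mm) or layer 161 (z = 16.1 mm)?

layer 161 (z = 16.1 mm)

Layer 43 (z = 4.3): the cone (r1=5→r2=2) has section circumradius 4.194 here — a regular 6-gon (perimeter = 2·6·4.194·sin(180°/6) = 25.16 mm); the cube at (7, 12) does not reach this height (z outside [4.5, 17.5]); Merging all regions: only the cone is present, so the union is just that shape — boundary = 25.16 mm. So its perimeter = 25.16 mm. Layer 161 (z = 16.1): the cone is absent (z outside [0, 16]); the 10.5×5 cube at (7, 12) contributes its full rectangle (perimeter 31.00 mm); Taking the union: only the 10.5×5 cube at (7, 12) is present, so the union is just that shape — boundary = 31.00 mm. So its perimeter = 31.00 mm. Layer 161 is larger (31.00 vs 25.16 mm).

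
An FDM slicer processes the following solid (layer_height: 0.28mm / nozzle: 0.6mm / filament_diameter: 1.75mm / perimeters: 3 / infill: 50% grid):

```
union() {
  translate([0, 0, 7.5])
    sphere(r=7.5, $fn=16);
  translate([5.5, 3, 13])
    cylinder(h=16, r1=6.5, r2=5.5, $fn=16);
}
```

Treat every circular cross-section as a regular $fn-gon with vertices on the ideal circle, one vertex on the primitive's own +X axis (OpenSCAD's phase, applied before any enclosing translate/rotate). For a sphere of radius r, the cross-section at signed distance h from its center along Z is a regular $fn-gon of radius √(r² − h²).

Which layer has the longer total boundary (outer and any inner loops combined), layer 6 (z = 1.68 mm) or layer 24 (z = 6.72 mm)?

Layer 6 (z = 1.68): the sphere: section is a regular 16-gon, circumradius = √(r²−h²) = √(7.5²−5.82²) = 4.730 (perimeter = 2·16·4.730·sin(180°/16) = 29.53 mm); the cone at (5.5, 3) is absent (z outside [13, 29]); Taking the union: only the r=7.5 sphere is present, so the union is just that shape — boundary = 29.53 mm. So its perimeter = 29.53 mm. Layer 24 (z = 6.72): the sphere: section is a regular 16-gon, circumradius = √(r²−h²) = √(7.5²−0.78²) = 7.459 (perimeter = 2·16·7.459·sin(180°/16) = 46.57 mm); the cone at (5.5, 3) is not intersected at this z (z outside [13, 29]); Taking the union: only the r=7.5 sphere is present, so the union is just that shape — boundary = 46.57 mm. So its perimeter = 46.57 mm. Layer 24 is larger (46.57 vs 29.53 mm).

layer 24 (z = 6.72 mm)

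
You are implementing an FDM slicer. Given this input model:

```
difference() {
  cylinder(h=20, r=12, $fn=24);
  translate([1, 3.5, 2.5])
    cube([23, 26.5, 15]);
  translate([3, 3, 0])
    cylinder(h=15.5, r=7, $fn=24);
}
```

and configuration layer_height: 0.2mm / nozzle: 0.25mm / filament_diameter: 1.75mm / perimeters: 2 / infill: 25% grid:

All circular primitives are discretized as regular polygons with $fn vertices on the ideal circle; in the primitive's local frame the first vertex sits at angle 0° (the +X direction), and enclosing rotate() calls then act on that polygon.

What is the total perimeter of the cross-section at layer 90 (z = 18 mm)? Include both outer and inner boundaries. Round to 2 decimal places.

At z = 18 mm: the r=12 cylinder gives a regular 24-gon of circumradius 12 (constant along its height) (perimeter = 2·24·12.000·sin(180°/24) = 75.18 mm); the cube at (1, 3.5) is not intersected at this z (z outside [2.5, 17.5]); the cylinder at (3, 3) is not intersected at this z (z outside [0, 15.5]); After the difference (first − rest): none of the subtracted shapes is present at this height, so the r=12 cylinder is unchanged — boundary = 75.18 mm. Overall, the cross-section is a single solid region. Total boundary length (outer) = 75.18 mm.

75.18 mm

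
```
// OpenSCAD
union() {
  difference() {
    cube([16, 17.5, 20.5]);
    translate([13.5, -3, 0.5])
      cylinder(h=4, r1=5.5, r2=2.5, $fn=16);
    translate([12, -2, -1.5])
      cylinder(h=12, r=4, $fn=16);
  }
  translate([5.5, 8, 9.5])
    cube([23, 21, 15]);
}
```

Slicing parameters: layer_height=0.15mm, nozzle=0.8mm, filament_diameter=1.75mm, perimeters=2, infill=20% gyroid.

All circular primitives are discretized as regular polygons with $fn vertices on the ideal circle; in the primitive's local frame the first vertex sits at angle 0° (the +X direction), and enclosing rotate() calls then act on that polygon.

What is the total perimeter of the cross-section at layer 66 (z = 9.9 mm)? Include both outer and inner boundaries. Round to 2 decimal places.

116.47 mm

At z = 9.9 mm: the 16×17.5 cube contributes its full rectangle (perimeter 67.00 mm); the cone at (13.5, -3) does not reach this height (z outside [0.5, 4.5]); the r=4 cylinder at (12, -2) gives a regular 16-gon of circumradius 4 (constant along its height) (perimeter = 2·16·4.000·sin(180°/16) = 24.97 mm); Subtracting the remaining from the first: starting from the 16×17.5 cube, the r=4 cylinder at (12, -2) partially overlaps it — only the 9.39 mm² overlap (of its 48.98 mm²) is removed, clipping the outline — boundary = 68.47 mm; the cube at (5.5, 8) (footprint 23×21) is included at this height (perimeter 88.00 mm); Taking the union: the regions partially overlap (shared area 99.75 mm²), so the edge portions inside another operand are dropped and the merged outline is re-measured after clipping — boundary = 116.47 mm. Overall, the cross-section is a single solid region. Total boundary length (outer) = 116.47 mm.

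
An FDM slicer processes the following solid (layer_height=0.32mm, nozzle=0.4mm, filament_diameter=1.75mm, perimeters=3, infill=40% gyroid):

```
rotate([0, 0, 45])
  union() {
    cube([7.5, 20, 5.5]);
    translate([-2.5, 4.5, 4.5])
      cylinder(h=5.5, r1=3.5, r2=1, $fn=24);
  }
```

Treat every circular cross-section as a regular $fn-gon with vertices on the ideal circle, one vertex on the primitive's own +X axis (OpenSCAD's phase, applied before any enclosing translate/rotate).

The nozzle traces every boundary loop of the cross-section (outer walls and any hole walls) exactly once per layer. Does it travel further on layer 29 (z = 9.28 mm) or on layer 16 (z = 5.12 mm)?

layer 16 (z = 5.12 mm)

Layer 29 (z = 9.28): the cube does not reach this height (z outside [0, 5.5]); the cone at (-2.5, 4.5) (r1=3.5→r2=1) has section circumradius 1.327 here — a regular 24-gon (perimeter = 2·24·1.327·sin(180°/24) = 8.32 mm); Merging all regions: only the cone at (-2.5, 4.5) is present, so the union is just that shape — boundary = 8.32 mm; (whole slice rotated 45° about Z — lengths, areas and connectivity unchanged). So its perimeter = 8.32 mm. Layer 16 (z = 5.12): the 7.5×20 cube contributes its full rectangle (perimeter 55.00 mm); the cone at (-2.5, 4.5): at t=0.113 of its height the radius interpolates to r₁+(r₂−r₁)t = 3.218, giving a regular 24-gon of that circumradius (perimeter = 2·24·3.218·sin(180°/24) = 20.16 mm); Merging all regions: the regions partially overlap (shared area 1.91 mm²), so the edge portions inside another operand are dropped and the merged outline is re-measured after clipping — boundary = 66.89 mm; (whole slice rotated 45° about Z — lengths, areas and connectivity unchanged). So its perimeter = 66.89 mm. Layer 16 is larger (66.89 vs 8.32 mm).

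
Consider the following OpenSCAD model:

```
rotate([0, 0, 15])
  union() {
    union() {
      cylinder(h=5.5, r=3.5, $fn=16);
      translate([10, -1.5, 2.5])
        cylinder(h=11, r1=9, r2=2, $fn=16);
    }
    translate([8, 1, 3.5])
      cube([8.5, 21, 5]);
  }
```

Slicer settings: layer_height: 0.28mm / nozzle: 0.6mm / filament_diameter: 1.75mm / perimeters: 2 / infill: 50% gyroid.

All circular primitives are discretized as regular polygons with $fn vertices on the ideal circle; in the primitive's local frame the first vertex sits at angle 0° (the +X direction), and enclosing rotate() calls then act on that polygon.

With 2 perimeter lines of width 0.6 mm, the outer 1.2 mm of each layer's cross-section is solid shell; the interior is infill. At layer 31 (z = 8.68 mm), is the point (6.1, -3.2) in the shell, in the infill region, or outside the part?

At z = 8.68 mm: the cylinder does not reach this height (z outside [0, 5.5]); the cone at (10, -1.5) (r1=9→r2=2) has section circumradius 5.067 here — a regular 16-gon; Combining (union): only the cone at (10, -1.5) is present, so the union is just that shape — 1 connected region; the cube at (8, 1) does not reach this height (z outside [3.5, 8.5]); Taking the union: only the result so far is present, so the union is just that shape — 1 connected region; (rotated 15° about Z; rotation is an isometry so areas/perimeters/island counts are preserved). Overall, the cross-section is a single solid region. Undo the 15° rotation: the query point maps to (5.064, -4.670) in the un-rotated model frame. The nearest boundary edge runs (5.32, -3.44)→(6.42, -5.08); distance from the point to it = 0.90 mm. The point is not inside any of the regions above, so it lies outside the cross-section (0.90 mm from the nearest boundary).

outside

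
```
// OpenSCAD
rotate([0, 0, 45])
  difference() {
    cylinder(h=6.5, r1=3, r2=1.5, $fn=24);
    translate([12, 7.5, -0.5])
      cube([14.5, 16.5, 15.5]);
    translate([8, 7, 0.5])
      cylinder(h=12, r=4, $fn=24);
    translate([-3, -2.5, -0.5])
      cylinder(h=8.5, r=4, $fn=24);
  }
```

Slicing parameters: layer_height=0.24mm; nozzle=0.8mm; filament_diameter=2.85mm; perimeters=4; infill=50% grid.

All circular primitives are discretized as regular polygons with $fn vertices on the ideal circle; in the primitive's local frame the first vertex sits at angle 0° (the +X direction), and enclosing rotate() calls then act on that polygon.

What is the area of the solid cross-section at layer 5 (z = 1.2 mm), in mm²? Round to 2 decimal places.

12.83 mm²

At z = 1.2 mm: the cone: at t=0.185 of its height the radius interpolates to r₁+(r₂−r₁)t = 2.723, giving a regular 24-gon of that circumradius (area = (24/2)·2.723²·sin(360°/24) = 23.03 mm²); the 14.5×16.5 cube at (12, 7.5) contributes its full rectangle (area 239.25 mm²); the r=4 cylinder at (8, 7) gives a regular 24-gon of circumradius 4 (constant along its height) (area = (24/2)·4.000²·sin(360°/24) = 49.69 mm²); the cylinder at (-3, -2.5): section is a regular 24-gon, circumradius r=4 (area = (24/2)·4.000²·sin(360°/24) = 49.69 mm²); Subtracting the remaining from the first: starting from the cone (23.03 mm²), the 14.5×16.5 cube at (12, 7.5) misses the remaining region (no effect); the r=4 cylinder at (8, 7) misses the remaining region (no effect); the r=4 cylinder at (-3, -2.5) partially overlaps it — only the 10.20 mm² overlap (of its 49.69 mm²) is removed, clipping the outline — area = 12.83 mm²; (rotated 45° about Z; rotation is an isometry so areas/perimeters/island counts are preserved). Overall, the cross-section is a single solid region. Net area = 12.83 mm².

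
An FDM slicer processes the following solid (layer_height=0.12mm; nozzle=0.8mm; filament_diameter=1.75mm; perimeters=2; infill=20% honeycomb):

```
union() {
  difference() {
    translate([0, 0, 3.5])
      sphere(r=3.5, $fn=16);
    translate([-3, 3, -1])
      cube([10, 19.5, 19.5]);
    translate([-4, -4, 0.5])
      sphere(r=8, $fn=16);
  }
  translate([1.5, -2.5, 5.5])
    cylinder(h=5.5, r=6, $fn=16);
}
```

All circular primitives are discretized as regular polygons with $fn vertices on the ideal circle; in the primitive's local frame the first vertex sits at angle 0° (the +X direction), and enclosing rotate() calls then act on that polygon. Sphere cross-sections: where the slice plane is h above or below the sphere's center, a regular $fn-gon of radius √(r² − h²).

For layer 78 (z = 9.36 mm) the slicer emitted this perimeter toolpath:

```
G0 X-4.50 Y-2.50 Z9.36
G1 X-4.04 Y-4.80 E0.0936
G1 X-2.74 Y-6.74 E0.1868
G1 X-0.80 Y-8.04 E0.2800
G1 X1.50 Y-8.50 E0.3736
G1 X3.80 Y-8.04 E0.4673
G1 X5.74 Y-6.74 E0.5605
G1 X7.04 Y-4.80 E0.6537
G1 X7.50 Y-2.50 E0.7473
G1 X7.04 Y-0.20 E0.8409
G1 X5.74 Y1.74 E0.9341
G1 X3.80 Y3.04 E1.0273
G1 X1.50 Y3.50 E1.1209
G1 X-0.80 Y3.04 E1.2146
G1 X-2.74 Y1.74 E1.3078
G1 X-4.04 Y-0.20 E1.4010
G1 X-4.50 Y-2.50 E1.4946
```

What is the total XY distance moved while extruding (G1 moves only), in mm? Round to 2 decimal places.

37.45 mm

Sum the Euclidean lengths of each G1 segment: total = 37.45 mm.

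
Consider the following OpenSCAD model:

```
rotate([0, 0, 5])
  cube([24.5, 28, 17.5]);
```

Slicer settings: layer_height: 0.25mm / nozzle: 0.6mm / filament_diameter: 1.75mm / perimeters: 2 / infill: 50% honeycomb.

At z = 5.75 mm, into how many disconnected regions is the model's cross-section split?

1

At z = 5.75 mm: the cube is present — its section is the full 24.5×28 rectangle; (rotated 5° about Z; rotation is an isometry so areas/perimeters/island counts are preserved). The result has 1 disconnected region.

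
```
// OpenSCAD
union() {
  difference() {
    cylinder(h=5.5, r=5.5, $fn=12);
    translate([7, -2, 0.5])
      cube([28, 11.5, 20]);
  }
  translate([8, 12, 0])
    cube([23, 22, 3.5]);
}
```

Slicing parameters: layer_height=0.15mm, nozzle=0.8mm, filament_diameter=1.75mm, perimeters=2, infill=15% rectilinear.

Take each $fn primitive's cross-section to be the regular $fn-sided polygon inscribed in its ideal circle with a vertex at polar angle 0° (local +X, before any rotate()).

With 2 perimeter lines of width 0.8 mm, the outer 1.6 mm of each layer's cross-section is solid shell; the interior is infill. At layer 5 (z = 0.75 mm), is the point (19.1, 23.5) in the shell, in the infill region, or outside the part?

infill

At z = 0.75 mm: the r=5.5 cylinder contributes a regular 12-gon of circumradius 5.5; the cube at (7, -2) is present — its section is the full 28×11.5 rectangle; Taking the first minus the rest: starting from the r=5.5 cylinder, the 28×11.5 cube at (7, -2) misses the remaining region (no effect) — 1 connected region; the 23×22 cube at (8, 12) contributes its full rectangle; Merging all regions: the 2 present regions are separate (no shared area or edge), so areas and boundary lengths simply add and each stays a separate island — 2 connected regions. Overall, the cross-section has 2 separate islands. The nearest boundary edge runs (8.00, 34.00)→(31.00, 34.00); distance from the point to it = 10.50 mm. (Shell/infill is judged within the island containing the point — the largest one.) The point is inside the cross-section and 10.50 mm from the nearest boundary — more than the 1.6 mm shell width (2 × 0.8), so it's in the infill interior.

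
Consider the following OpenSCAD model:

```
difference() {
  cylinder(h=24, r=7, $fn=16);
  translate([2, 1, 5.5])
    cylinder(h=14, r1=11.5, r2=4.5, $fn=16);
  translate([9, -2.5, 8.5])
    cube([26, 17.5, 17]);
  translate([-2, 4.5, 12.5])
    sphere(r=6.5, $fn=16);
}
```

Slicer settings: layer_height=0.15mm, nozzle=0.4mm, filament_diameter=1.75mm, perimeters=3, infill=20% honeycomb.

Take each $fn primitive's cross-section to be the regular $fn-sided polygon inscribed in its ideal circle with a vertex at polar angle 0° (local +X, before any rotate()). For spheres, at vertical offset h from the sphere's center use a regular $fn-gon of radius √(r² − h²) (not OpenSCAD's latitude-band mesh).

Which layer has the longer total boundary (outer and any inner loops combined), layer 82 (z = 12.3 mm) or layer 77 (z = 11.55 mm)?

layer 82 (z = 12.3 mm)

Layer 82 (z = 12.3): the r=7 cylinder contributes a regular 16-gon of circumradius 7 (perimeter = 2·16·7.000·sin(180°/16) = 43.70 mm); the cone at (2, 1): at t=0.486 of its height the radius interpolates to r₁+(r₂−r₁)t = 8.100, giving a regular 16-gon of that circumradius (perimeter = 2·16·8.100·sin(180°/16) = 50.57 mm); the cube at (9, -2.5) (footprint 26×17.5) is included at this height (perimeter 87.00 mm); the sphere at (-2, 4.5): section is a regular 16-gon, circumradius = √(r²−h²) = √(6.5²−0.2²) = 6.497 (perimeter = 2·16·6.497·sin(180°/16) = 40.56 mm); After the difference (first − rest): starting from the r=7 cylinder, the cone at (2, 1) partially overlaps it — only the 138.18 mm² overlap (of its 200.86 mm²) is removed, clipping the outline; the 26×17.5 cube at (9, -2.5) misses the remaining region (no effect); the r=6.5 sphere at (-2, 4.5) partially overlaps it — only the 2.83 mm² overlap (of its 129.22 mm²) is removed, clipping the outline — boundary = 23.36 mm. So its perimeter = 23.36 mm. Layer 77 (z = 11.55): the cylinder: section is a regular 16-gon, circumradius r=7 (perimeter = 2·16·7.000·sin(180°/16) = 43.70 mm); the cone at (2, 1): at t=0.432 of its height the radius interpolates to r₁+(r₂−r₁)t = 8.475, giving a regular 16-gon of that circumradius (perimeter = 2·16·8.475·sin(180°/16) = 52.91 mm); the 26×17.5 cube at (9, -2.5) contributes its full rectangle (perimeter 87.00 mm); the r=6.5 sphere at (-2, 4.5) contributes a regular 16-gon of circumradius √(6.5²−0.95²) = 6.430 (perimeter = 2·16·6.430·sin(180°/16) = 40.14 mm); After the difference (first − rest): starting from the r=7 cylinder, the cone at (2, 1) partially overlaps it — only the 143.27 mm² overlap (of its 219.89 mm²) is removed, clipping the outline; the 26×17.5 cube at (9, -2.5) misses the remaining region (no effect); the r=6.5 sphere at (-2, 4.5) partially overlaps it — only the 1.13 mm² overlap (of its 126.58 mm²) is removed, clipping the outline — boundary = 19.45 mm. So its perimeter = 19.45 mm. Layer 82 is larger (23.36 vs 19.45 mm).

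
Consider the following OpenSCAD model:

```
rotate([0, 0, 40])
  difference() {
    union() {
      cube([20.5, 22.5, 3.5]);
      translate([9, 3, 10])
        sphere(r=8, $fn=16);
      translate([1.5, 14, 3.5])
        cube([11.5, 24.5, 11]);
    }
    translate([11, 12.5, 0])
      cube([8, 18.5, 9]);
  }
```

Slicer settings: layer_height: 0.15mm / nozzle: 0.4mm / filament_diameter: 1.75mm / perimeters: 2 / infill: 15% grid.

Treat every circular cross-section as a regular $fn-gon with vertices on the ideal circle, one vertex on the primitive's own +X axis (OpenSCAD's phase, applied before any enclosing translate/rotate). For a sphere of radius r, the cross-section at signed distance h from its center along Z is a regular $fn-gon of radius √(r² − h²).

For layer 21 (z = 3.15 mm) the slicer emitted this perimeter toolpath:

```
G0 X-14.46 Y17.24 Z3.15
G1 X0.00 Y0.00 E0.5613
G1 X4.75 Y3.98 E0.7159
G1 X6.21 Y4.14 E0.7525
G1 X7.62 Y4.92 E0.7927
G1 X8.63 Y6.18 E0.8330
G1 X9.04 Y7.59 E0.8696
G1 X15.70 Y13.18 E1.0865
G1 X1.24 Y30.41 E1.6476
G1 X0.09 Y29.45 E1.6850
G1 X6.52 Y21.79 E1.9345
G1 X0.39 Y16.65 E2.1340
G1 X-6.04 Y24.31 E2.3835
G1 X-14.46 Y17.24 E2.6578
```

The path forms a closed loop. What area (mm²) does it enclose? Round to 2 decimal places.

385.26 mm²

Apply the shoelace formula to the sequence of (X, Y) vertices; enclosed area = 385.26 mm².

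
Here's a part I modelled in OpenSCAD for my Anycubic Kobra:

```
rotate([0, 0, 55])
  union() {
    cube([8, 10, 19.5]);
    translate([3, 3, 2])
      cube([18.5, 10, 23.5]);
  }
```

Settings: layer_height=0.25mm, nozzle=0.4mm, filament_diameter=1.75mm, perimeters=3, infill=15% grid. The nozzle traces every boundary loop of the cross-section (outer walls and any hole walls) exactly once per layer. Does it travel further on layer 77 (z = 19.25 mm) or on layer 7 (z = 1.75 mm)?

layer 77 (z = 19.25 mm)

Layer 77 (z = 19.25): the cube is present — its section is the full 8×10 rectangle (perimeter 36.00 mm); the 18.5×10 cube at (3, 3) contributes its full rectangle (perimeter 57.00 mm); Combining (union): the regions partially overlap (shared area 35.00 mm²), so the edge portions inside another operand are dropped and the merged outline is re-measured after clipping — boundary = 69.00 mm; (rotated 55° about Z; rotation is an isometry so areas/perimeters/island counts are preserved). So its perimeter = 69.00 mm. Layer 7 (z = 1.75): the cube is present — its section is the full 8×10 rectangle (perimeter 36.00 mm); the cube at (3, 3) does not reach this height (z outside [2, 25.5]); Taking the union: only the 8×10 cube is present, so the union is just that shape — boundary = 36.00 mm; (whole slice rotated 55° about Z — lengths, areas and connectivity unchanged). So its perimeter = 36.00 mm. Layer 77 is larger (69.00 vs 36.00 mm).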